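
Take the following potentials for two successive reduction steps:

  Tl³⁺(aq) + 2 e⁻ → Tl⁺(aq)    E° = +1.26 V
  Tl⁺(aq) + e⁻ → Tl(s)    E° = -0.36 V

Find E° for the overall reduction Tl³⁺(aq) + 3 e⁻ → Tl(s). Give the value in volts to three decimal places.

+0.720 V

Since ΔG° = −nFE° is additive over sequential reductions, n₃E°₃ = n₁E°₁ + n₂E°₂.
E°₃ = (2×+1.26 + 1×-0.36) / 3 = (+2.160) / 3 = +0.720 V.
E° values themselves are not directly additive — weighting by electron count is essential.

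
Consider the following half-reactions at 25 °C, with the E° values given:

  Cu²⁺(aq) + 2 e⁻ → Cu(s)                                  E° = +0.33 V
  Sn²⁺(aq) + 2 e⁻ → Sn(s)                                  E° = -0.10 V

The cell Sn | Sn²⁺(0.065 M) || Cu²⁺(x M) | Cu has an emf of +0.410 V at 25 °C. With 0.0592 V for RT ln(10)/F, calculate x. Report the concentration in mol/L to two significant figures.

0.014 M

Cu²⁺/Cu is the cathode, Sn²⁺/Sn the anode: E°cell = +0.43 V, n = 2.
Overall reaction: Cu²⁺(aq) + Sn(s) → Cu(s) + Sn²⁺(aq); Q = [Sn²⁺]^1/[Cu²⁺]^1.
From E = E° − (0.0592/n) log Q: log Q = (E° − E)·n/0.0592 = (+0.43 − (+0.410))·2/0.0592 = 0.6757.
So 1·log[Cu²⁺] = 1·log(0.065) − log Q = -1.1871 − (0.6757) = -1.8628; [Cu²⁺] = 10^(-1.8628) ≈ 0.014 M.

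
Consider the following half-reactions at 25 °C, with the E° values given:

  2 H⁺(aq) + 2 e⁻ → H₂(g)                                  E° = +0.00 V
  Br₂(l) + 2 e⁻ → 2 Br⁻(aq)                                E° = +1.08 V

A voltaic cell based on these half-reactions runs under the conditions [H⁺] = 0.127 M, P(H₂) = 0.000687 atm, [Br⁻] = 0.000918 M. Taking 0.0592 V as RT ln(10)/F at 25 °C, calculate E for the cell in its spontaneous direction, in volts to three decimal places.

+1.219 V

Br₂/Br⁻ is the cathode (higher E°), H⁺/H₂ the anode: E°cell = +1.08 − (+0.00) = +1.08 V, n = 2.
Overall: Br₂(l) + H₂(g) → 2 Br⁻(aq) + 2 H⁺(aq)
Q = [Br⁻]^2·[H⁺]^2 / (P(H₂)); log Q = -4.704.
E = E° − (0.0592/n) log Q = +1.08 − (0.0592/2)(-4.704) = +1.219 V.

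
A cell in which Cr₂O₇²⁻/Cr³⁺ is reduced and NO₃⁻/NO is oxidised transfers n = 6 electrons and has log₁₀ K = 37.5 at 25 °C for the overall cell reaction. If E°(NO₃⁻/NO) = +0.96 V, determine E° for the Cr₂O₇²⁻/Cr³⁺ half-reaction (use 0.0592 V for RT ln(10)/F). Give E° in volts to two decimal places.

E°cell = (0.0592/n)·log K = (0.0592/6)(37.5) = +0.370 V.
Since Cr₂O₇²⁻/Cr³⁺ is the cathode and NO₃⁻/NO the anode, E°cell = E°(Cr₂O₇²⁻/Cr³⁺) − E°(NO₃⁻/NO).
So E°(Cr₂O₇²⁻/Cr³⁺) = E°cell + E°(NO₃⁻/NO) = +0.370 + (+0.96) = +1.33 V.

+1.33 V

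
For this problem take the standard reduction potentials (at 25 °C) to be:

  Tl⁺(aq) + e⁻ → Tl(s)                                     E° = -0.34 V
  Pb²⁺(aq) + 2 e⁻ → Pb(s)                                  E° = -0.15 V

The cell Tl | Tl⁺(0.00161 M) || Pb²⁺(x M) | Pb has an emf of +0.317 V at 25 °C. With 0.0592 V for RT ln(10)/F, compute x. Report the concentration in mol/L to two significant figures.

0.051 M

Pb²⁺/Pb is the cathode, Tl⁺/Tl the anode: E°cell = +0.19 V, n = 2.
Overall reaction: Pb²⁺(aq) + 2 Tl(s) → Pb(s) + 2 Tl⁺(aq); Q = [Tl⁺]^2/[Pb²⁺]^1.
From E = E° − (0.0592/n) log Q: log Q = (E° − E)·n/0.0592 = (+0.19 − (+0.317))·2/0.0592 = -4.2905.
So 1·log[Pb²⁺] = 2·log(0.00161) − log Q = -5.5863 − (-4.2905) = -1.2958; [Pb²⁺] = 10^(-1.2958) ≈ 0.051 M.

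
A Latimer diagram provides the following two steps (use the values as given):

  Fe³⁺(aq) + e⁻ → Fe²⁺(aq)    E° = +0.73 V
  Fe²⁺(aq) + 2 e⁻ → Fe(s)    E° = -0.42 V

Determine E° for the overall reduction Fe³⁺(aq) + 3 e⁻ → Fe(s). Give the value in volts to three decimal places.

Adding the free-energy changes (−nFE°) of the two steps gives −n₃FE°₃ = −n₁FE°₁ − n₂FE°₂.
E°₃ = (1×+0.73 + 2×-0.42) / 3 = (-0.110) / 3 = -0.037 V.

-0.037 V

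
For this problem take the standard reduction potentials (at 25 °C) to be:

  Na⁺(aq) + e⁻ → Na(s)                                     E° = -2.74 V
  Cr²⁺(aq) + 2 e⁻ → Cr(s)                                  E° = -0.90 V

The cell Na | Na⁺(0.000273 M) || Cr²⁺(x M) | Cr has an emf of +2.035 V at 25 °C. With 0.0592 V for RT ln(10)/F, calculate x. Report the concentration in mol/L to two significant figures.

Cr²⁺/Cr is the cathode, Na⁺/Na the anode: E°cell = +1.84 V, n = 2.
Overall reaction: Cr²⁺(aq) + 2 Na(s) → Cr(s) + 2 Na⁺(aq); Q = [Na⁺]^2/[Cr²⁺]^1.
From E = E° − (0.0592/n) log Q: log Q = (E° − E)·n/0.0592 = (+1.84 − (+2.035))·2/0.0592 = -6.5878.
So 1·log[Cr²⁺] = 2·log(0.000273) − log Q = -7.1277 − (-6.5878) = -0.5399; [Cr²⁺] = 10^(-0.5399) ≈ 0.29 M.

0.29 M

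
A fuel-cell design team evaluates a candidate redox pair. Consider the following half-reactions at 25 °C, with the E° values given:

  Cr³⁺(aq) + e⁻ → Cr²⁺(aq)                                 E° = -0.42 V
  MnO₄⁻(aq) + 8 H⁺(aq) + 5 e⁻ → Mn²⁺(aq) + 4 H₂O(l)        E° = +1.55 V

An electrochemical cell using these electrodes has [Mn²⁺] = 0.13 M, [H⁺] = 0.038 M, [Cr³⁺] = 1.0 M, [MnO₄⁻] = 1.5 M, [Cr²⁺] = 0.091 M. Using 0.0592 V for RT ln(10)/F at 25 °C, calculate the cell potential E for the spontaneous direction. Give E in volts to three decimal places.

+1.786 V

MnO₄⁻/Mn²⁺ is the cathode (higher E°), Cr³⁺/Cr²⁺ the anode: E°cell = +1.55 − (-0.42) = +1.97 V, n = 5.
Overall: MnO₄⁻(aq) + 8 H⁺(aq) + 5 Cr²⁺(aq) → Mn²⁺(aq) + 4 H₂O(l) + 5 Cr³⁺(aq)
Q = [Mn²⁺]·[Cr³⁺]^5 / ([MnO₄⁻]·[H⁺]^8·[Cr²⁺]^5); log Q = 15.504.
E = E° − (0.0592/n) log Q = +1.97 − (0.0592/5)(15.504) = +1.786 V.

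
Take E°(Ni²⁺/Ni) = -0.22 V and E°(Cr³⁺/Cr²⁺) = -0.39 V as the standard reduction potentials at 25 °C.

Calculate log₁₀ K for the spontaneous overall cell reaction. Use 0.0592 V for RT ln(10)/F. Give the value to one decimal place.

5.7

Cathode: Ni²⁺/Ni; anode: Cr³⁺/Cr²⁺. E°cell = +0.17 V, n = 2.
log K = nE°cell / 0.0592 = (2)(+0.17) / 0.0592 = 5.7.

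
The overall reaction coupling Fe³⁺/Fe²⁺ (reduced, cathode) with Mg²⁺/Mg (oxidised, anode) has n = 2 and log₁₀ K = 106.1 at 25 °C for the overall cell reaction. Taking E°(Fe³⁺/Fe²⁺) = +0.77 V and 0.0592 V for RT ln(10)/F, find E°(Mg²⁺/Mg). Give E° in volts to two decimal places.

E°cell = (0.0592/n)·log K = (0.0592/2)(106.1) = +3.141 V.
Since Fe³⁺/Fe²⁺ is the cathode and Mg²⁺/Mg the anode, E°cell = E°(Fe³⁺/Fe²⁺) − E°(Mg²⁺/Mg).
So E°(Mg²⁺/Mg) = E°(Fe³⁺/Fe²⁺) − E°cell = (+0.77) − (+3.141) = -2.37 V.

-2.37 V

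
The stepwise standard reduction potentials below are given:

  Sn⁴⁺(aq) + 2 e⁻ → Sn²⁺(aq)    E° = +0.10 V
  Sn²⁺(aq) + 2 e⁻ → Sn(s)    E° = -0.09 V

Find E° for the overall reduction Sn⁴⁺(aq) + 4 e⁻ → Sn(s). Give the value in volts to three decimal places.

+0.005 V

Standard free energies of sequential steps add: ΔG°₃ = ΔG°₁ + ΔG°₂, so n₃E°₃ = n₁E°₁ + n₂E°₂.
E°₃ = (2×+0.10 + 2×-0.09) / 4 = (+0.020) / 4 = +0.005 V.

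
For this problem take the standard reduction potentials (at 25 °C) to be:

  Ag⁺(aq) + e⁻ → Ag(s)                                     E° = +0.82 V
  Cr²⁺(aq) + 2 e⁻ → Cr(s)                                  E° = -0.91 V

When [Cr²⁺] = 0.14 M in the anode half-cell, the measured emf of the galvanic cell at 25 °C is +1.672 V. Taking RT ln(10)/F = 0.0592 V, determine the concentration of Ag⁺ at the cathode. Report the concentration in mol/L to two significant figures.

Ag⁺/Ag is the cathode, Cr²⁺/Cr the anode: E°cell = +1.73 V, n = 2.
Overall reaction: 2 Ag⁺(aq) + Cr(s) → 2 Ag(s) + Cr²⁺(aq); Q = [Cr²⁺]^1/[Ag⁺]^2.
From E = E° − (0.0592/n) log Q: log Q = (E° − E)·n/0.0592 = (+1.73 − (+1.672))·2/0.0592 = 1.9595.
So 2·log[Ag⁺] = 1·log(0.14) − log Q = -0.8539 − (1.9595) = -2.8134; log[Ag⁺] = -2.8134 / 2 = -1.4067; [Ag⁺] = 10^(-1.4067) ≈ 0.039 M.

0.039 M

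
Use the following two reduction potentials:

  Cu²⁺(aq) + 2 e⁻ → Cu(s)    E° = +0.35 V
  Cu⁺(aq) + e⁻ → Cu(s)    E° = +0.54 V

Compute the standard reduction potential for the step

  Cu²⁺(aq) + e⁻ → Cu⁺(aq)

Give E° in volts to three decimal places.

Sequential free energies add, so n₃E°₃ = n₁E°₁ + n₂E°₂.
With n₃ = 2, and the known step contributing 1×(+0.54) V, the unknown satisfies 1·E° = 2×(+0.35) − 1×(+0.54) = +0.160.
E° = +0.160 / 1 = +0.160 V.

+0.160 V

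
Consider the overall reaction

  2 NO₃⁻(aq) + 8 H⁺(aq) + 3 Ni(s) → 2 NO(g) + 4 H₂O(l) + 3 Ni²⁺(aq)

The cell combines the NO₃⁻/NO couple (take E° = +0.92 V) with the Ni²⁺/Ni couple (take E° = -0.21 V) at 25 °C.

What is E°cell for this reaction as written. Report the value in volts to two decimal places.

The NO₃⁻/NO couple has the higher reduction potential, so it is the cathode; Ni²⁺/Ni is oxidised at the anode.
E°cell = E°(cathode) − E°(anode) = (+0.92) − (-0.21) = +1.13 V.
Since E°cell > 0, the reaction is spontaneous under standard conditions.

+1.13 V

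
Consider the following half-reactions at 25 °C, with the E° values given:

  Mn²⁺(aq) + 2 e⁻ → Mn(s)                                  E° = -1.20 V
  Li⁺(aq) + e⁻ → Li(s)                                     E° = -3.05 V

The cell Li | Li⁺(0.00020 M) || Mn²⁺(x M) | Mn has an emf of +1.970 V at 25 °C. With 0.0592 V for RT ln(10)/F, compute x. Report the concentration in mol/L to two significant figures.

Mn²⁺/Mn is the cathode, Li⁺/Li the anode: E°cell = +1.85 V, n = 2.
Overall reaction: Mn²⁺(aq) + 2 Li(s) → Mn(s) + 2 Li⁺(aq); Q = [Li⁺]^2/[Mn²⁺]^1.
From E = E° − (0.0592/n) log Q: log Q = (E° − E)·n/0.0592 = (+1.85 − (+1.970))·2/0.0592 = -4.0541.
So 1·log[Mn²⁺] = 2·log(0.0002) − log Q = -7.3979 − (-4.0541) = -3.3438; [Mn²⁺] = 10^(-3.3438) ≈ 0.00045 M.

0.00045 M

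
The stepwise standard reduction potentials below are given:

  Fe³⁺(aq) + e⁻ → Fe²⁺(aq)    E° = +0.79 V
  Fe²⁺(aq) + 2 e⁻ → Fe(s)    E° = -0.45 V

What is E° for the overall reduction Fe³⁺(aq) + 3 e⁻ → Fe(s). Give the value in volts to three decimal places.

-0.037 V

Since ΔG° = −nFE° is additive over sequential reductions, n₃E°₃ = n₁E°₁ + n₂E°₂.
E°₃ = (1×+0.79 + 2×-0.45) / 3 = (-0.110) / 3 = -0.037 V.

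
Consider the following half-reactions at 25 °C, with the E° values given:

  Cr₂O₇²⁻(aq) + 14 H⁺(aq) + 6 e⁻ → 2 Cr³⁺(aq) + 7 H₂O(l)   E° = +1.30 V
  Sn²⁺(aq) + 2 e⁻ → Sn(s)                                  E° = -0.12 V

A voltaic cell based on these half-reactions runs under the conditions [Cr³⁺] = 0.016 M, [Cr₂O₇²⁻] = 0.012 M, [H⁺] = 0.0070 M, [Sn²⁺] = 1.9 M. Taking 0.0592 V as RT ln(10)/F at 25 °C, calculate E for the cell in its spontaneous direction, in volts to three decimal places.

+1.131 V

Cr₂O₇²⁻/Cr³⁺ is the cathode (higher E°), Sn²⁺/Sn the anode: E°cell = +1.30 − (-0.12) = +1.42 V, n = 6.
Overall: Cr₂O₇²⁻(aq) + 14 H⁺(aq) + 3 Sn(s) → 2 Cr³⁺(aq) + 7 H₂O(l) + 3 Sn²⁺(aq)
Q = [Cr³⁺]^2·[Sn²⁺]^3 / ([Cr₂O₇²⁻]·[H⁺]^14); log Q = 29.334.
E = E° − (0.0592/n) log Q = +1.42 − (0.0592/6)(29.334) = +1.131 V.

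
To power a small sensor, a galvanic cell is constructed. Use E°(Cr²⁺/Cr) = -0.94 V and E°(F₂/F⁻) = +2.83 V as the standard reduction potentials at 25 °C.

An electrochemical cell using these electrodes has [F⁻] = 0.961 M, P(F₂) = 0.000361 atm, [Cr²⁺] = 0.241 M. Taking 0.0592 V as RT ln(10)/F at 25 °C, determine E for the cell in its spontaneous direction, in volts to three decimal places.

+3.687 V

F₂/F⁻ is the cathode (higher E°), Cr²⁺/Cr the anode: E°cell = +2.83 − (-0.94) = +3.77 V, n = 2.
Overall: F₂(g) + Cr(s) → 2 F⁻(aq) + Cr²⁺(aq)
Q = [F⁻]^2·[Cr²⁺] / (P(F₂)); log Q = 2.790.
E = E° − (0.0592/n) log Q = +3.77 − (0.0592/2)(2.790) = +3.687 V.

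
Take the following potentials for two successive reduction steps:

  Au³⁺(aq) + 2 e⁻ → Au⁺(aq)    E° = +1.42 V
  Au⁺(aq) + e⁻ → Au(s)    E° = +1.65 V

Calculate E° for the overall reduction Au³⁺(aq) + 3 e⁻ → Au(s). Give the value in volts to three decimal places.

+1.497 V

Adding the free-energy changes (−nFE°) of the two steps gives −n₃FE°₃ = −n₁FE°₁ − n₂FE°₂.
E°₃ = (2×+1.42 + 1×+1.65) / 3 = (+4.490) / 3 = +1.497 V.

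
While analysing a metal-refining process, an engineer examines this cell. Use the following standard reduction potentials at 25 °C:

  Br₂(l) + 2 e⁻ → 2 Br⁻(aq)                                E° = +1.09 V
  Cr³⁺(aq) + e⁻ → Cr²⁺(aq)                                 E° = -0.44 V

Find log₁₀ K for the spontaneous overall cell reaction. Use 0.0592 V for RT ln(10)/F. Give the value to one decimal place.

Cathode: Br₂/Br⁻; anode: Cr³⁺/Cr²⁺. E°cell = +1.53 V, n = 2.
log K = nE°cell / 0.0592 = (2)(+1.53) / 0.0592 = 51.7.

51.7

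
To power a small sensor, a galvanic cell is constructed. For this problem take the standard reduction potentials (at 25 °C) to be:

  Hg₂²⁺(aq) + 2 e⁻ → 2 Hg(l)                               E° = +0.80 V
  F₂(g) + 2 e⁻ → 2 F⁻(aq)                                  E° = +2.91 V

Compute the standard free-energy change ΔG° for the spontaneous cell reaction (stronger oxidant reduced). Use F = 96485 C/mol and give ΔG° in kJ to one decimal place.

F₂/F⁻ (E° = +2.91 V) is the cathode; Hg₂²⁺/Hg (E° = +0.80 V) is the anode, so E°cell = +2.11 V.
Balancing electrons gives n = 2 (lcm of 2 and 2).
ΔG° = −nFE° = −(2)(96485)(+2.11) = -407,167 J = -407.2 kJ.

-407.2 kJ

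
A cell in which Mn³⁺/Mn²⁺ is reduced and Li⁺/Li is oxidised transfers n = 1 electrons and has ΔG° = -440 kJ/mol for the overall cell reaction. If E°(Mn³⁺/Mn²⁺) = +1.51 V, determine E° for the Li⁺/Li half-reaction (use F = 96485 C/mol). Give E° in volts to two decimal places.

E°cell = −ΔG°/(nF) = −(-440×10³)/((1)(96485)) = +4.560 V.
Since Mn³⁺/Mn²⁺ is the cathode and Li⁺/Li the anode, E°cell = E°(Mn³⁺/Mn²⁺) − E°(Li⁺/Li).
So E°(Li⁺/Li) = E°(Mn³⁺/Mn²⁺) − E°cell = (+1.51) − (+4.560) = -3.05 V.

-3.05 V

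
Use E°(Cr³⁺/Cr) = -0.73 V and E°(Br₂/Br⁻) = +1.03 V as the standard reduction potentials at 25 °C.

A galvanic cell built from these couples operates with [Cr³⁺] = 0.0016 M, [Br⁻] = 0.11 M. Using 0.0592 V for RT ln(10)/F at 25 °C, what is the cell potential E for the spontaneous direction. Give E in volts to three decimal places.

+1.872 V

Br₂/Br⁻ is the cathode (higher E°), Cr³⁺/Cr the anode: E°cell = +1.03 − (-0.73) = +1.76 V, n = 6.
Overall: 3 Br₂(l) + 2 Cr(s) → 6 Br⁻(aq) + 2 Cr³⁺(aq)
Q = [Br⁻]^6·[Cr³⁺]^2; log Q = -11.343.
E = E° − (0.0592/n) log Q = +1.76 − (0.0592/6)(-11.343) = +1.872 V.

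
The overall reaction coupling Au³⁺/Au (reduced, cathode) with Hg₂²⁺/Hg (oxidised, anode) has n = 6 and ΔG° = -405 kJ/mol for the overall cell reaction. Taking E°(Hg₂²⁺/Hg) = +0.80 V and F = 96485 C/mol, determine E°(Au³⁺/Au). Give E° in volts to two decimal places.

+1.50 V

E°cell = −ΔG°/(nF) = −(-405×10³)/((6)(96485)) = +0.700 V.
Since Au³⁺/Au is the cathode and Hg₂²⁺/Hg the anode, E°cell = E°(Au³⁺/Au) − E°(Hg₂²⁺/Hg).
So E°(Au³⁺/Au) = E°cell + E°(Hg₂²⁺/Hg) = +0.700 + (+0.80) = +1.50 V.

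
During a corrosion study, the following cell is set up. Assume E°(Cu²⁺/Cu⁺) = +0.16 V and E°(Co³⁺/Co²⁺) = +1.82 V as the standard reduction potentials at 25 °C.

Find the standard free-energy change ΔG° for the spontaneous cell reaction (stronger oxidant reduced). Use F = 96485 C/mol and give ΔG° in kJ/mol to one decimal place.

-160.2 kJ/mol

Co³⁺/Co²⁺ (E° = +1.82 V) is the cathode; Cu²⁺/Cu⁺ (E° = +0.16 V) is the anode, so E°cell = +1.66 V.
Balancing electrons gives n = 1 (lcm of 1 and 1).
ΔG° = −nFE° = −(1)(96485)(+1.66) = -160,165 J = -160.2 kJ/mol.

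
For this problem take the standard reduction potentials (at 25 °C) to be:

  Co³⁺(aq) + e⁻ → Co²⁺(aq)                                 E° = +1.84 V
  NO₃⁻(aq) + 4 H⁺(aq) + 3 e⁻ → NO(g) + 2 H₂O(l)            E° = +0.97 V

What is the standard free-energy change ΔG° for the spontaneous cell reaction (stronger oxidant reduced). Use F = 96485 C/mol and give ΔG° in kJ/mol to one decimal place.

Co³⁺/Co²⁺ (E° = +1.84 V) is the cathode; NO₃⁻/NO (E° = +0.97 V) is the anode, so E°cell = +0.87 V.
Balancing electrons gives n = 3 (lcm of 1 and 3).
ΔG° = −nFE° = −(3)(96485)(+0.87) = -251,826 J = -251.8 kJ/mol.

-251.8 kJ/mol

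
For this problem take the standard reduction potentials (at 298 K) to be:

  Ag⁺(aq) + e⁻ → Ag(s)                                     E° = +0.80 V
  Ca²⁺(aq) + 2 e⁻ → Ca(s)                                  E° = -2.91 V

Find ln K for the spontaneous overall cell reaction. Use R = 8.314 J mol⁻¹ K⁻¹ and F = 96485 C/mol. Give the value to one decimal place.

Cathode: Ag⁺/Ag; anode: Ca²⁺/Ca. E°cell = (+0.80) − (-2.91) = +3.71 V, with n = 2.
ΔG° = −nFE° = −RT ln K, so ln K = nFE°/(RT) = (2)(96485)(+3.71) / ((8.314)(298)) = 288.960.

289.0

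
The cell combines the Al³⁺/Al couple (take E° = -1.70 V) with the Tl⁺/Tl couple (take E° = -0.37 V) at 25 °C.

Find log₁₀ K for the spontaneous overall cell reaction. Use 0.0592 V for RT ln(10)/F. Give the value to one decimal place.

Cathode: Tl⁺/Tl; anode: Al³⁺/Al. E°cell = +1.33 V, n = 3.
log K = nE°cell / 0.0592 = (3)(+1.33) / 0.0592 = 67.4.

67.4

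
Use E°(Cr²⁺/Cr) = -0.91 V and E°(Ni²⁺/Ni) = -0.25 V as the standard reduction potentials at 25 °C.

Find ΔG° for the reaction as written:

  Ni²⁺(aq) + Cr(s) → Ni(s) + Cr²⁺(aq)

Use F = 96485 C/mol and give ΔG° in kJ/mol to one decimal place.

As written, Ni²⁺/Ni is reduced (cathode) and Cr²⁺/Cr is oxidised (anode), so E°cell = (-0.25) − (-0.91) = +0.66 V.
Balancing electrons gives n = 2.
ΔG° = −nFE° = −(2)(96485)(+0.66) = -127,360 J = -127.4 kJ/mol.

-127.4 kJ/mol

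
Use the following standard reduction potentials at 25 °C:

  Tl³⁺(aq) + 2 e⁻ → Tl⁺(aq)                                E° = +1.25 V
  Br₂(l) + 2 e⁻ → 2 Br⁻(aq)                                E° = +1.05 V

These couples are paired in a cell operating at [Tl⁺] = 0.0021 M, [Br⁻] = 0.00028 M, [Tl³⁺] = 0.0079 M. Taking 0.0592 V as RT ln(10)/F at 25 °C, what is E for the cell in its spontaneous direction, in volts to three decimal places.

+0.007 V

Tl³⁺/Tl⁺ is the cathode (higher E°), Br₂/Br⁻ the anode: E°cell = +1.25 − (+1.05) = +0.20 V, n = 2.
Overall: Tl³⁺(aq) + 2 Br⁻(aq) → Tl⁺(aq) + Br₂(l)
Q = [Tl⁺] / ([Tl³⁺]·[Br⁻]^2); log Q = 6.530.
E = E° − (0.0592/n) log Q = +0.20 − (0.0592/2)(6.530) = +0.007 V.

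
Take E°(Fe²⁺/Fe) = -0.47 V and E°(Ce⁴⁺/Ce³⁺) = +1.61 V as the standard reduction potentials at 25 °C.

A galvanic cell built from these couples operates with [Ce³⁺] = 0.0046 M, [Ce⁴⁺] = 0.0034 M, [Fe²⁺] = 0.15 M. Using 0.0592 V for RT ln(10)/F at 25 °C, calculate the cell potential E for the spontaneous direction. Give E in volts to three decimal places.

Ce⁴⁺/Ce³⁺ is the cathode (higher E°), Fe²⁺/Fe the anode: E°cell = +1.61 − (-0.47) = +2.08 V, n = 2.
Overall: 2 Ce⁴⁺(aq) + Fe(s) → 2 Ce³⁺(aq) + Fe²⁺(aq)
Q = [Ce³⁺]^2·[Fe²⁺] / ([Ce⁴⁺]^2); log Q = -0.561.
E = E° − (0.0592/n) log Q = +2.08 − (0.0592/2)(-0.561) = +2.097 V.

+2.097 V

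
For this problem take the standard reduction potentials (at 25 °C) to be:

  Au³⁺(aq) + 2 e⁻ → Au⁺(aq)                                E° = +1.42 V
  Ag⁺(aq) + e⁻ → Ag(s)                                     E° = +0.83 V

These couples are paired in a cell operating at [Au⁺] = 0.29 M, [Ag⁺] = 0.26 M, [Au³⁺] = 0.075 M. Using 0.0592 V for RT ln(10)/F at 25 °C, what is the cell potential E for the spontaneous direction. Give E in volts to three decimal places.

+0.607 V

Au³⁺/Au⁺ is the cathode (higher E°), Ag⁺/Ag the anode: E°cell = +1.42 − (+0.83) = +0.59 V, n = 2.
Overall: Au³⁺(aq) + 2 Ag(s) → Au⁺(aq) + 2 Ag⁺(aq)
Q = [Au⁺]·[Ag⁺]^2 / ([Au³⁺]); log Q = -0.583.
E = E° − (0.0592/n) log Q = +0.59 − (0.0592/2)(-0.583) = +0.607 V.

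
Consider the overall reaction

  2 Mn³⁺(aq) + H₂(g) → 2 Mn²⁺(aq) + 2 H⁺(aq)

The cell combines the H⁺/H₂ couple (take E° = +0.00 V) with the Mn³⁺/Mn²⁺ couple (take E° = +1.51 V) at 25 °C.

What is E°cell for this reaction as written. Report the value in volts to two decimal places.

The Mn³⁺/Mn²⁺ couple has the higher reduction potential, so it is the cathode; H⁺/H₂ is oxidised at the anode.
E°cell = E°(cathode) − E°(anode) = (+1.51) − (+0.00) = +1.51 V.

+1.51 V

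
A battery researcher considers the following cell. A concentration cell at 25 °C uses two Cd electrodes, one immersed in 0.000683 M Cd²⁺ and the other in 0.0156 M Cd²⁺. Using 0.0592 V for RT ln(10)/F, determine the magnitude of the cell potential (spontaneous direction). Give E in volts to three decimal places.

For a concentration cell E°cell = 0. The 0.0156 M side is the cathode (reduction is favoured where [Cd²⁺] is higher).
With n = 2, E = −(0.0592/2) log([Cd²⁺]ₐₙ/[Cd²⁺]꜀ₐₜ) = −(0.0592/2) log(0.000683/0.0156) = −(0.0592/2)(-1.359) = +0.040 V.

+0.040 V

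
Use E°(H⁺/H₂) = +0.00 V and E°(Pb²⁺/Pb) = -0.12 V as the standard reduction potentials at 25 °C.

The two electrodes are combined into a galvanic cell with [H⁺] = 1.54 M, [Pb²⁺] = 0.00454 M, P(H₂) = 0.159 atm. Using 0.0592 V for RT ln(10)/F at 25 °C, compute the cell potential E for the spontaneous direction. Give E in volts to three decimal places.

+0.224 V

H⁺/H₂ is the cathode (higher E°), Pb²⁺/Pb the anode: E°cell = +0.00 − (-0.12) = +0.12 V, n = 2.
Overall: 2 H⁺(aq) + Pb(s) → H₂(g) + Pb²⁺(aq)
Q = P(H₂)·[Pb²⁺] / ([H⁺]^2); log Q = -3.517.
E = E° − (0.0592/n) log Q = +0.12 − (0.0592/2)(-3.517) = +0.224 V.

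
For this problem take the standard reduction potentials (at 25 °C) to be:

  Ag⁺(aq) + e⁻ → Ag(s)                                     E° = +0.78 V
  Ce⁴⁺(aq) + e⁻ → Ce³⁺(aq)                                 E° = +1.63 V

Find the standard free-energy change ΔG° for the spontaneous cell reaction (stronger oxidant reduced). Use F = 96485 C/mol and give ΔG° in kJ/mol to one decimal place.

-82.0 kJ/mol

Ce⁴⁺/Ce³⁺ (E° = +1.63 V) is the cathode; Ag⁺/Ag (E° = +0.78 V) is the anode, so E°cell = +0.85 V.
Balancing electrons gives n = 1 (lcm of 1 and 1).
ΔG° = −nFE° = −(1)(96485)(+0.85) = -82,012 J = -82.0 kJ/mol.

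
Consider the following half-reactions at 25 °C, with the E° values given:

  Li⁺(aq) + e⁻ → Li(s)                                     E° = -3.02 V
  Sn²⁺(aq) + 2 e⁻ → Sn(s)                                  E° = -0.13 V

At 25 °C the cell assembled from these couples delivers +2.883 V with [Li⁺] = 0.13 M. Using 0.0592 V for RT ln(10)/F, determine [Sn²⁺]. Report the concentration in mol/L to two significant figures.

0.0098 M

Sn²⁺/Sn is the cathode, Li⁺/Li the anode: E°cell = +2.89 V, n = 2.
Overall reaction: Sn²⁺(aq) + 2 Li(s) → Sn(s) + 2 Li⁺(aq); Q = [Li⁺]^2/[Sn²⁺]^1.
From E = E° − (0.0592/n) log Q: log Q = (E° − E)·n/0.0592 = (+2.89 − (+2.883))·2/0.0592 = 0.2365.
So 1·log[Sn²⁺] = 2·log(0.13) − log Q = -1.7721 − (0.2365) = -2.0086; [Sn²⁺] = 10^(-2.0086) ≈ 0.0098 M.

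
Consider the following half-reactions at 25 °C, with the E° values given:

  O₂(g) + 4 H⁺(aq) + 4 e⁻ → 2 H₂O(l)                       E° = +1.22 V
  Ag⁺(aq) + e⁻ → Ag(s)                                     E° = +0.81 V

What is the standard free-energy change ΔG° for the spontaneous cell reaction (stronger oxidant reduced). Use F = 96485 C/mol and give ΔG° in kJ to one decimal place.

O₂/H₂O (E° = +1.22 V) is the cathode; Ag⁺/Ag (E° = +0.81 V) is the anode, so E°cell = +0.41 V.
Balancing electrons gives n = 4 (lcm of 4 and 1).
ΔG° = −nFE° = −(4)(96485)(+0.41) = -158,235 J = -158.2 kJ.

-158.2 kJ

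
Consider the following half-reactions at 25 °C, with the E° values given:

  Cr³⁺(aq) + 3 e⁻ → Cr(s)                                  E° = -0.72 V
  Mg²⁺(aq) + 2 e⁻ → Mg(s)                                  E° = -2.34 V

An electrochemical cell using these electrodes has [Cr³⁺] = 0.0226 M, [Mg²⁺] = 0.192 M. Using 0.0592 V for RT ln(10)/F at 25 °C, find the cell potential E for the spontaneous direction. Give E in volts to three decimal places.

Cr³⁺/Cr is the cathode (higher E°), Mg²⁺/Mg the anode: E°cell = -0.72 − (-2.34) = +1.62 V, n = 6.
Overall: 2 Cr³⁺(aq) + 3 Mg(s) → 2 Cr(s) + 3 Mg²⁺(aq)
Q = [Mg²⁺]^3 / ([Cr³⁺]^2); log Q = 1.142.
E = E° − (0.0592/n) log Q = +1.62 − (0.0592/6)(1.142) = +1.609 V.

+1.609 V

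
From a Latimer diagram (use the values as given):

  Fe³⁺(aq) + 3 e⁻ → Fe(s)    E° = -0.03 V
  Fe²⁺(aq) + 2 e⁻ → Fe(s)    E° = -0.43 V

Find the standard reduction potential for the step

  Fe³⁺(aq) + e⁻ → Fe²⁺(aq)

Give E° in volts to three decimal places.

Sequential free energies add, so n₃E°₃ = n₁E°₁ + n₂E°₂.
With n₃ = 3, and the known step contributing 2×(-0.43) V, the unknown satisfies 1·E° = 3×(-0.03) − 2×(-0.43) = +0.770.
E° = +0.770 / 1 = +0.770 V.

+0.770 V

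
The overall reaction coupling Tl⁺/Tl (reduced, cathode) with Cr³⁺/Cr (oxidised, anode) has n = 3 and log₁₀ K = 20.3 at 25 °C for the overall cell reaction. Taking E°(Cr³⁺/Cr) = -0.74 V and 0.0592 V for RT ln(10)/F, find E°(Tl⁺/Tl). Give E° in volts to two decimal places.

E°cell = (0.0592/n)·log K = (0.0592/3)(20.3) = +0.401 V.
Since Tl⁺/Tl is the cathode and Cr³⁺/Cr the anode, E°cell = E°(Tl⁺/Tl) − E°(Cr³⁺/Cr).
So E°(Tl⁺/Tl) = E°cell + E°(Cr³⁺/Cr) = +0.401 + (-0.74) = -0.34 V.

-0.34 V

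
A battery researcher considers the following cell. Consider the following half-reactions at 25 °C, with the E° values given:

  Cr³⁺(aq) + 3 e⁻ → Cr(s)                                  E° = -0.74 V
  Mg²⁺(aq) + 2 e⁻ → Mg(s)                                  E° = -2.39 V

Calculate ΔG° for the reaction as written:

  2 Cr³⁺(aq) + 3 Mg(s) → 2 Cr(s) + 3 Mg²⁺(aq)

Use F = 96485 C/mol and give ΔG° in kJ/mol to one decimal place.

As written, Cr³⁺/Cr is reduced (cathode) and Mg²⁺/Mg is oxidised (anode), so E°cell = (-0.74) − (-2.39) = +1.65 V.
Balancing electrons gives n = 6.
ΔG° = −nFE° = −(6)(96485)(+1.65) = -955,202 J = -955.2 kJ/mol.

-955.2 kJ/mol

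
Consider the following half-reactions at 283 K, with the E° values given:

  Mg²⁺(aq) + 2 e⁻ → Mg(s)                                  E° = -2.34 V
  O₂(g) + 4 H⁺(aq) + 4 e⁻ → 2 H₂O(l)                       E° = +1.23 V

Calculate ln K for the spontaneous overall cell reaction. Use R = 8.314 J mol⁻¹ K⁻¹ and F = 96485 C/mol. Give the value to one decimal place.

Cathode: O₂/H₂O; anode: Mg²⁺/Mg. E°cell = (+1.23) − (-2.34) = +3.57 V, with n = 4.
ΔG° = −nFE° = −RT ln K, so ln K = nFE°/(RT) = (4)(96485)(+3.57) / ((8.314)(283)) = 585.587.

585.6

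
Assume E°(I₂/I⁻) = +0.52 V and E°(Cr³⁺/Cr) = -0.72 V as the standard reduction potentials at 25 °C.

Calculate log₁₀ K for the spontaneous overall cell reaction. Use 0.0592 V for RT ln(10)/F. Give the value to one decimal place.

125.7

Cathode: I₂/I⁻; anode: Cr³⁺/Cr. E°cell = +1.24 V, n = 6.
log K = nE°cell / 0.0592 = (6)(+1.24) / 0.0592 = 125.7.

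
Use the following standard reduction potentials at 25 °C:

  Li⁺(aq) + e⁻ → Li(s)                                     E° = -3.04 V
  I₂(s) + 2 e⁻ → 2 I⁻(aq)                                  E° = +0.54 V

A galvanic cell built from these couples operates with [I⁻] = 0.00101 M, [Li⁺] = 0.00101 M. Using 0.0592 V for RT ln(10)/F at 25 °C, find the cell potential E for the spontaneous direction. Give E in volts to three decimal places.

I₂/I⁻ is the cathode (higher E°), Li⁺/Li the anode: E°cell = +0.54 − (-3.04) = +3.58 V, n = 2.
Overall: I₂(s) + 2 Li(s) → 2 I⁻(aq) + 2 Li⁺(aq)
Q = [I⁻]^2·[Li⁺]^2; log Q = -11.983.
E = E° − (0.0592/n) log Q = +3.58 − (0.0592/2)(-11.983) = +3.935 V.

+3.935 V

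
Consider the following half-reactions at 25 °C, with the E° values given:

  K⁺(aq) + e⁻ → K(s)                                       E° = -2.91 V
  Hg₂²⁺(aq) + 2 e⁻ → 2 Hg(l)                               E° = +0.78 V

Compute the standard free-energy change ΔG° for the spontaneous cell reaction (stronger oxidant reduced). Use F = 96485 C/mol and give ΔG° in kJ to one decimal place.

Hg₂²⁺/Hg (E° = +0.78 V) is the cathode; K⁺/K (E° = -2.91 V) is the anode, so E°cell = +3.69 V.
Balancing electrons gives n = 2 (lcm of 2 and 1).
ΔG° = −nFE° = −(2)(96485)(+3.69) = -712,059 J = -712.1 kJ.

-712.1 kJ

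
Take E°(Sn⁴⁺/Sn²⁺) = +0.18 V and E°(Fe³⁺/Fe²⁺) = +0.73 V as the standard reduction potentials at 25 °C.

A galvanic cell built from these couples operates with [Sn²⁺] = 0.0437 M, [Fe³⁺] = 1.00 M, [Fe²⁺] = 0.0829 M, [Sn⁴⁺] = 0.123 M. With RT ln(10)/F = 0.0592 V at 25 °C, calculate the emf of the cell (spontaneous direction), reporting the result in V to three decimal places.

+0.601 V

Fe³⁺/Fe²⁺ is the cathode (higher E°), Sn⁴⁺/Sn²⁺ the anode: E°cell = +0.73 − (+0.18) = +0.55 V, n = 2.
Overall: 2 Fe³⁺(aq) + Sn²⁺(aq) → 2 Fe²⁺(aq) + Sn⁴⁺(aq)
Q = [Fe²⁺]^2·[Sn⁴⁺] / ([Fe³⁺]^2·[Sn²⁺]); log Q = -1.713.
E = E° − (0.0592/n) log Q = +0.55 − (0.0592/2)(-1.713) = +0.601 V.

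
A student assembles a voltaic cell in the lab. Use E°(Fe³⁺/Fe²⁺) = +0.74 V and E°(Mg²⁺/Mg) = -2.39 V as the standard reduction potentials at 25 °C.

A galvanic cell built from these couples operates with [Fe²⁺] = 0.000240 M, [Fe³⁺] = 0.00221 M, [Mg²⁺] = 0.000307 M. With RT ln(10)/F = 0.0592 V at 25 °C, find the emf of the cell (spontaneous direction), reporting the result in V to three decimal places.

Fe³⁺/Fe²⁺ is the cathode (higher E°), Mg²⁺/Mg the anode: E°cell = +0.74 − (-2.39) = +3.13 V, n = 2.
Overall: 2 Fe³⁺(aq) + Mg(s) → 2 Fe²⁺(aq) + Mg²⁺(aq)
Q = [Fe²⁺]^2·[Mg²⁺] / ([Fe³⁺]^2); log Q = -5.441.
E = E° − (0.0592/n) log Q = +3.13 − (0.0592/2)(-5.441) = +3.291 V.

+3.291 V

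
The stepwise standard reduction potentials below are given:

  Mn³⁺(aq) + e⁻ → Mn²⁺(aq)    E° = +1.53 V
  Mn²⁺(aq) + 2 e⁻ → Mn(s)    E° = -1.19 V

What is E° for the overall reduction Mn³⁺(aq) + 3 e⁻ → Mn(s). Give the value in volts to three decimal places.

-0.283 V

Standard free energies of sequential steps add: ΔG°₃ = ΔG°₁ + ΔG°₂, so n₃E°₃ = n₁E°₁ + n₂E°₂.
E°₃ = (1×+1.53 + 2×-1.19) / 3 = (-0.850) / 3 = -0.283 V.
Simply averaging or adding the two E° values would be wrong; the electron-weighted sum is required.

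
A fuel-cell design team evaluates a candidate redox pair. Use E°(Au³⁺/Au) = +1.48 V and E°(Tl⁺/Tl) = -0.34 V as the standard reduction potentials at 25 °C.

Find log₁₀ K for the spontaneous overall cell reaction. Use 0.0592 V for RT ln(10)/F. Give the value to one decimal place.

Cathode: Au³⁺/Au; anode: Tl⁺/Tl. E°cell = +1.82 V, n = 3.
log K = nE°cell / 0.0592 = (3)(+1.82) / 0.0592 = 92.2.

92.2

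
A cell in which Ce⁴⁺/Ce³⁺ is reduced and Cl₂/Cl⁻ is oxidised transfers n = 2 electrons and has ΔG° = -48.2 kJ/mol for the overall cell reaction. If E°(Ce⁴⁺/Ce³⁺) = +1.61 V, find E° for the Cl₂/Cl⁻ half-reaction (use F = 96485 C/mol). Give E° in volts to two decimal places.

E°cell = −ΔG°/(nF) = −(-48.2×10³)/((2)(96485)) = +0.250 V.
Since Ce⁴⁺/Ce³⁺ is the cathode and Cl₂/Cl⁻ the anode, E°cell = E°(Ce⁴⁺/Ce³⁺) − E°(Cl₂/Cl⁻).
So E°(Cl₂/Cl⁻) = E°(Ce⁴⁺/Ce³⁺) − E°cell = (+1.61) − (+0.250) = +1.36 V.

+1.36 V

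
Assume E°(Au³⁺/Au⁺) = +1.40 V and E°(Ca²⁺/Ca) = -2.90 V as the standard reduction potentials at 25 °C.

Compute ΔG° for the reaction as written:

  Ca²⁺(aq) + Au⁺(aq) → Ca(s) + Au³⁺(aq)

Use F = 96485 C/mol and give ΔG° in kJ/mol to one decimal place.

+829.8 kJ/mol

As written, Ca²⁺/Ca is reduced (cathode) and Au³⁺/Au⁺ is oxidised (anode), so E°cell = (-2.90) − (+1.40) = -4.30 V.
Balancing electrons gives n = 2.
ΔG° = −nFE° = −(2)(96485)(-4.30) = 829,771 J = +829.8 kJ/mol.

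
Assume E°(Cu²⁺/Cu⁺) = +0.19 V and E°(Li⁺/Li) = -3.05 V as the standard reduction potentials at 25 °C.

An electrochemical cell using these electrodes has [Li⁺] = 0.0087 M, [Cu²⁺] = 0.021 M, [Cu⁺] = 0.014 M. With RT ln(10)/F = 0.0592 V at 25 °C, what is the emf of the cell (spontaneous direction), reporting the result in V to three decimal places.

+3.372 V

Cu²⁺/Cu⁺ is the cathode (higher E°), Li⁺/Li the anode: E°cell = +0.19 − (-3.05) = +3.24 V, n = 1.
Overall: Cu²⁺(aq) + Li(s) → Cu⁺(aq) + Li⁺(aq)
Q = [Cu⁺]·[Li⁺] / ([Cu²⁺]); log Q = -2.237.
E = E° − (0.0592/n) log Q = +3.24 − (0.0592/1)(-2.237) = +3.372 V.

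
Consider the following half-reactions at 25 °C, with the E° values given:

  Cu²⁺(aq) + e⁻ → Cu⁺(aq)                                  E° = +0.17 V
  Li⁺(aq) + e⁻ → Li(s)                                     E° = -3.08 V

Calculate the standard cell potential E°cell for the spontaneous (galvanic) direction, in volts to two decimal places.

The Cu²⁺/Cu⁺ couple has the higher reduction potential, so it is the cathode; Li⁺/Li is oxidised at the anode.
E°cell = E°(cathode) − E°(anode) = (+0.17) − (-3.08) = +3.25 V.

+3.25 V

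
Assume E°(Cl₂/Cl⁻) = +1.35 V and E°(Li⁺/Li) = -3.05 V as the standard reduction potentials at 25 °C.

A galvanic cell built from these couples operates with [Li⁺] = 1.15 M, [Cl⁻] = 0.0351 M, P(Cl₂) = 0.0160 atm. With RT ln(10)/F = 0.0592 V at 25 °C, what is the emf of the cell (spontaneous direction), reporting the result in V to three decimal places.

+4.429 V

Cl₂/Cl⁻ is the cathode (higher E°), Li⁺/Li the anode: E°cell = +1.35 − (-3.05) = +4.40 V, n = 2.
Overall: Cl₂(g) + 2 Li(s) → 2 Cl⁻(aq) + 2 Li⁺(aq)
Q = [Cl⁻]^2·[Li⁺]^2 / (P(Cl₂)); log Q = -0.992.
E = E° − (0.0592/n) log Q = +4.40 − (0.0592/2)(-0.992) = +4.429 V.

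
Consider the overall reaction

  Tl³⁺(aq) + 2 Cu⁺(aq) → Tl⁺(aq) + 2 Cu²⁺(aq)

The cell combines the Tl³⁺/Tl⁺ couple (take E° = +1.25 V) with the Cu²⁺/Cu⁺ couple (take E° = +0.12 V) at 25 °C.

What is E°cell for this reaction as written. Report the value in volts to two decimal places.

The Tl³⁺/Tl⁺ couple has the higher reduction potential, so it is the cathode; Cu²⁺/Cu⁺ is oxidised at the anode.
E°cell = E°(cathode) − E°(anode) = (+1.25) − (+0.12) = +1.13 V.

+1.13 V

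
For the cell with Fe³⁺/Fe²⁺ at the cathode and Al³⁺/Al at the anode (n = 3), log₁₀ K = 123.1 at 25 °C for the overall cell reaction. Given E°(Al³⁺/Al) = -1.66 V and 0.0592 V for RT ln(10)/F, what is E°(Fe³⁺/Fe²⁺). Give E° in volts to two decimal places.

+0.77 V

E°cell = (0.0592/n)·log K = (0.0592/3)(123.1) = +2.429 V.
Since Fe³⁺/Fe²⁺ is the cathode and Al³⁺/Al the anode, E°cell = E°(Fe³⁺/Fe²⁺) − E°(Al³⁺/Al).
So E°(Fe³⁺/Fe²⁺) = E°cell + E°(Al³⁺/Al) = +2.429 + (-1.66) = +0.77 V.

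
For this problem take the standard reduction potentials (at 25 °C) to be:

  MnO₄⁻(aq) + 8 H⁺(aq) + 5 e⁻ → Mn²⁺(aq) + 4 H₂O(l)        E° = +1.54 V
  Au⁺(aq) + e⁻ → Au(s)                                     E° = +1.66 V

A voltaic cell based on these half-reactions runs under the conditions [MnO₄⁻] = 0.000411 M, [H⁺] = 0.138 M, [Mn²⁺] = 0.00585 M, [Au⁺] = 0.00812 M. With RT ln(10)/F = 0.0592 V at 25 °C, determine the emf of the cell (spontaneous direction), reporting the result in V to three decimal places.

Au⁺/Au is the cathode (higher E°), MnO₄⁻/Mn²⁺ the anode: E°cell = +1.66 − (+1.54) = +0.12 V, n = 5.
Overall: 5 Au⁺(aq) + Mn²⁺(aq) + 4 H₂O(l) → 5 Au(s) + MnO₄⁻(aq) + 8 H⁺(aq)
Q = [MnO₄⁻]·[H⁺]^8 / ([Au⁺]^5·[Mn²⁺]); log Q = 2.418.
E = E° − (0.0592/n) log Q = +0.12 − (0.0592/5)(2.418) = +0.091 V.

+0.091 V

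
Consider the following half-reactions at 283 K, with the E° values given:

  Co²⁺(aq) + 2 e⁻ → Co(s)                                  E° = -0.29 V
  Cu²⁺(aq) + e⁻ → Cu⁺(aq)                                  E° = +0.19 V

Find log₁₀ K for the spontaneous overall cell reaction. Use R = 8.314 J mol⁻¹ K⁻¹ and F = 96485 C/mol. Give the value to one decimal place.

17.1

Cathode: Cu²⁺/Cu⁺; anode: Co²⁺/Co. E°cell = (+0.19) − (-0.29) = +0.48 V, with n = 2.
ΔG° = −nFE° = −RT ln K, so ln K = nFE°/(RT) = (2)(96485)(+0.48) / ((8.314)(283)) = 39.367.
log₁₀ K = 39.367 / ln 10 = 17.1.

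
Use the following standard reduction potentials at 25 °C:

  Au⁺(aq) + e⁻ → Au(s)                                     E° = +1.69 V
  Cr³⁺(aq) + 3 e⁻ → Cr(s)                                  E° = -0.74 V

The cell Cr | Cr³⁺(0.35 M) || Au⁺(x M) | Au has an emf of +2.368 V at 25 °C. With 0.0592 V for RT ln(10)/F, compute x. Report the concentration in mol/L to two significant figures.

Au⁺/Au is the cathode, Cr³⁺/Cr the anode: E°cell = +2.43 V, n = 3.
Overall reaction: 3 Au⁺(aq) + Cr(s) → 3 Au(s) + Cr³⁺(aq); Q = [Cr³⁺]^1/[Au⁺]^3.
From E = E° − (0.0592/n) log Q: log Q = (E° − E)·n/0.0592 = (+2.43 − (+2.368))·3/0.0592 = 3.1419.
So 3·log[Au⁺] = 1·log(0.35) − log Q = -0.4559 − (3.1419) = -3.5978; log[Au⁺] = -3.5978 / 3 = -1.1993; [Au⁺] = 10^(-1.1993) ≈ 0.063 M.

0.063 M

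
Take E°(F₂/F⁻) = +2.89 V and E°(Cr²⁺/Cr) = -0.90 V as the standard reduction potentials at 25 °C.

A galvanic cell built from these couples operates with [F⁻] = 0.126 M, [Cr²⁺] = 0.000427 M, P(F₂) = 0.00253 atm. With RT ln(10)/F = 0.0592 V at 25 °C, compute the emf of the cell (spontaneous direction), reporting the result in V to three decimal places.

F₂/F⁻ is the cathode (higher E°), Cr²⁺/Cr the anode: E°cell = +2.89 − (-0.90) = +3.79 V, n = 2.
Overall: F₂(g) + Cr(s) → 2 F⁻(aq) + Cr²⁺(aq)
Q = [F⁻]^2·[Cr²⁺] / (P(F₂)); log Q = -2.572.
E = E° − (0.0592/n) log Q = +3.79 − (0.0592/2)(-2.572) = +3.866 V.

+3.866 V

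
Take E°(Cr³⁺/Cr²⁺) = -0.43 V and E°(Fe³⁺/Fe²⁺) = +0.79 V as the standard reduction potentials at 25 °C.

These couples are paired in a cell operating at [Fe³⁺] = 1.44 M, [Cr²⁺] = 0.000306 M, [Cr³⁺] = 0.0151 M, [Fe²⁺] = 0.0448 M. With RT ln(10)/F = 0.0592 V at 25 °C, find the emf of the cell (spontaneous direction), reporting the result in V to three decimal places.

+1.209 V

Fe³⁺/Fe²⁺ is the cathode (higher E°), Cr³⁺/Cr²⁺ the anode: E°cell = +0.79 − (-0.43) = +1.22 V, n = 1.
Overall: Fe³⁺(aq) + Cr²⁺(aq) → Fe²⁺(aq) + Cr³⁺(aq)
Q = [Fe²⁺]·[Cr³⁺] / ([Fe³⁺]·[Cr²⁺]); log Q = 0.186.
E = E° − (0.0592/n) log Q = +1.22 − (0.0592/1)(0.186) = +1.209 V.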